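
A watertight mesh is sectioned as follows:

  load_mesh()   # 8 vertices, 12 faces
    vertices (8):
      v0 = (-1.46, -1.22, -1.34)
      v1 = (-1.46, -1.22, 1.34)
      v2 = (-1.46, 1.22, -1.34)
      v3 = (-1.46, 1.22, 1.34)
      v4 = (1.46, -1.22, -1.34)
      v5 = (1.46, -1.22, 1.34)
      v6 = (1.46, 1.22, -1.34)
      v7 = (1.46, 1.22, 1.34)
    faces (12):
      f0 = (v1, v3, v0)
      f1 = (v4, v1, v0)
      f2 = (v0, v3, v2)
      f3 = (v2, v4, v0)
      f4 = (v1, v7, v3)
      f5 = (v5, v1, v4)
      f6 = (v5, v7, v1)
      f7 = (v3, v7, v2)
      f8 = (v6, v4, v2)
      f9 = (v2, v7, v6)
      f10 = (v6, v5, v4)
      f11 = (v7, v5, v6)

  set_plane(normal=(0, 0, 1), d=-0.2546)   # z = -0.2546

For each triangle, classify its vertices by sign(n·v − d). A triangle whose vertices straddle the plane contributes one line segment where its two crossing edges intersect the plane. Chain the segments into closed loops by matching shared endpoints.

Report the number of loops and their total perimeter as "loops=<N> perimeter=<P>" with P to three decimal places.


Straddling triangles (8 of 12):
  (v1,v3,v0) [++-] → (-1.46, -0.2318, -0.2546)–(-1.46, -1.22, -0.2546)  len=0.9882
  (v4,v1,v0) [-+-] → (0.2774, -1.22, -0.2546)–(-1.46, -1.22, -0.2546)  len=1.7374
  (v0,v3,v2) [-+-] → (-1.46, -0.2318, -0.2546)–(-1.46, 1.22, -0.2546)  len=1.4518
  (v5,v1,v4) [++-] → (0.2774, -1.22, -0.2546)–(1.46, -1.22, -0.2546)  len=1.1826
  (v3,v7,v2) [++-] → (-0.2774, 1.22, -0.2546)–(-1.46, 1.22, -0.2546)  len=1.1826
  (v2,v7,v6) [-+-] → (-0.2774, 1.22, -0.2546)–(1.46, 1.22, -0.2546)  len=1.7374
  (v6,v5,v4) [-+-] → (1.46, 0.2318, -0.2546)–(1.46, -1.22, -0.2546)  len=1.4518
  (v7,v5,v6) [++-] → (1.46, 0.2318, -0.2546)–(1.46, 1.22, -0.2546)  len=0.9882

Chained into 1 loop(s):
  loop 1: 8 segments, perimeter = 10.7200
Total perimeter = 10.720

loops=1 perimeter=10.720


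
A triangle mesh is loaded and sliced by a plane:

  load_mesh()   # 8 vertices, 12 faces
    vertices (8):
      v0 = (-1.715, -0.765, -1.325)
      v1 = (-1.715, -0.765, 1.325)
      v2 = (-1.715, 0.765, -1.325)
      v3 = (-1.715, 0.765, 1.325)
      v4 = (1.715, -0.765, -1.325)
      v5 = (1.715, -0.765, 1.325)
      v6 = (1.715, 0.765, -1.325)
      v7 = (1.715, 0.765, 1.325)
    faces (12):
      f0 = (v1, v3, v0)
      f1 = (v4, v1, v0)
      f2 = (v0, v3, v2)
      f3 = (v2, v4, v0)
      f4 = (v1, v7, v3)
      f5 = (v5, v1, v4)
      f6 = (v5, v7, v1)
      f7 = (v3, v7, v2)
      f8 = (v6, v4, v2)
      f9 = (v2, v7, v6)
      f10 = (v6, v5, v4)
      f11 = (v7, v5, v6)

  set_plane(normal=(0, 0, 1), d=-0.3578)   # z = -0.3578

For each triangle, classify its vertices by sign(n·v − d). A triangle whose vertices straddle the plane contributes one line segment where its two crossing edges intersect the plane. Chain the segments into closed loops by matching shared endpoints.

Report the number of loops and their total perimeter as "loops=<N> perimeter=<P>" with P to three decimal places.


Straddling triangles (8 of 12):
  (v1,v3,v0) [++-] → (-1.715, -0.206579, -0.3578)–(-1.715, -0.765, -0.3578)  len=0.5584
  (v4,v1,v0) [-+-] → (0.463115, -0.765, -0.3578)–(-1.715, -0.765, -0.3578)  len=2.1781
  (v0,v3,v2) [-+-] → (-1.715, -0.206579, -0.3578)–(-1.715, 0.765, -0.3578)  len=0.9716
  (v5,v1,v4) [++-] → (0.463115, -0.765, -0.3578)–(1.715, -0.765, -0.3578)  len=1.2519
  (v3,v7,v2) [++-] → (-0.463115, 0.765, -0.3578)–(-1.715, 0.765, -0.3578)  len=1.2519
  (v2,v7,v6) [-+-] → (-0.463115, 0.765, -0.3578)–(1.715, 0.765, -0.3578)  len=2.1781
  (v6,v5,v4) [-+-] → (1.715, 0.206579, -0.3578)–(1.715, -0.765, -0.3578)  len=0.9716
  (v7,v5,v6) [++-] → (1.715, 0.206579, -0.3578)–(1.715, 0.765, -0.3578)  len=0.5584

Chained into 1 loop(s):
  loop 1: 8 segments, perimeter = 9.9200
Total perimeter = 9.920

loops=1 perimeter=9.920


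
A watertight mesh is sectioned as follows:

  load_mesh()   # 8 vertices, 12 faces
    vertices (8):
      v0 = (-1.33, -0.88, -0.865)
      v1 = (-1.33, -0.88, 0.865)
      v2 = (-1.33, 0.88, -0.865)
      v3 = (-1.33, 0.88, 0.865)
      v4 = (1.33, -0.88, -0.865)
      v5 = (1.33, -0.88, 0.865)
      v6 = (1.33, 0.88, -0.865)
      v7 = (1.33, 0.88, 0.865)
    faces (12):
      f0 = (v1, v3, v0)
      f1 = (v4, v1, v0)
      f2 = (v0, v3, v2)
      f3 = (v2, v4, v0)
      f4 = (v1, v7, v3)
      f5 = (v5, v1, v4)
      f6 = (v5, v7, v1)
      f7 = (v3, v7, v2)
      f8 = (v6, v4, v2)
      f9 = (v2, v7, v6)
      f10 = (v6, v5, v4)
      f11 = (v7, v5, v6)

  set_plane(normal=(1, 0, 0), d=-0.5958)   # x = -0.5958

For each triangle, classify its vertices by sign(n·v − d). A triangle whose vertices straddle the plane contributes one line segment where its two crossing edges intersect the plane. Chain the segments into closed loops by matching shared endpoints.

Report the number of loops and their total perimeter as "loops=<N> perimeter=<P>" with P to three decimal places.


Straddling triangles (8 of 12):
  (v4,v1,v0) [+--] → (-0.5958, -0.88, 0.387494)–(-0.5958, -0.88, -0.865)  len=1.2525
  (v2,v4,v0) [-+-] → (-0.5958, 0.394214, -0.865)–(-0.5958, -0.88, -0.865)  len=1.2742
  (v1,v7,v3) [-+-] → (-0.5958, -0.394214, 0.865)–(-0.5958, 0.88, 0.865)  len=1.2742
  (v5,v1,v4) [+-+] → (-0.5958, -0.88, 0.865)–(-0.5958, -0.88, 0.387494)  len=0.4775
  (v5,v7,v1) [++-] → (-0.5958, -0.394214, 0.865)–(-0.5958, -0.88, 0.865)  len=0.4858
  (v3,v7,v2) [-+-] → (-0.5958, 0.88, 0.865)–(-0.5958, 0.88, -0.387494)  len=1.2525
  (v6,v4,v2) [++-] → (-0.5958, 0.394214, -0.865)–(-0.5958, 0.88, -0.865)  len=0.4858
  (v2,v7,v6) [-++] → (-0.5958, 0.88, -0.387494)–(-0.5958, 0.88, -0.865)  len=0.4775

Chained into 1 loop(s):
  loop 1: 8 segments, perimeter = 6.9800
Total perimeter = 6.980

loops=1 perimeter=6.980


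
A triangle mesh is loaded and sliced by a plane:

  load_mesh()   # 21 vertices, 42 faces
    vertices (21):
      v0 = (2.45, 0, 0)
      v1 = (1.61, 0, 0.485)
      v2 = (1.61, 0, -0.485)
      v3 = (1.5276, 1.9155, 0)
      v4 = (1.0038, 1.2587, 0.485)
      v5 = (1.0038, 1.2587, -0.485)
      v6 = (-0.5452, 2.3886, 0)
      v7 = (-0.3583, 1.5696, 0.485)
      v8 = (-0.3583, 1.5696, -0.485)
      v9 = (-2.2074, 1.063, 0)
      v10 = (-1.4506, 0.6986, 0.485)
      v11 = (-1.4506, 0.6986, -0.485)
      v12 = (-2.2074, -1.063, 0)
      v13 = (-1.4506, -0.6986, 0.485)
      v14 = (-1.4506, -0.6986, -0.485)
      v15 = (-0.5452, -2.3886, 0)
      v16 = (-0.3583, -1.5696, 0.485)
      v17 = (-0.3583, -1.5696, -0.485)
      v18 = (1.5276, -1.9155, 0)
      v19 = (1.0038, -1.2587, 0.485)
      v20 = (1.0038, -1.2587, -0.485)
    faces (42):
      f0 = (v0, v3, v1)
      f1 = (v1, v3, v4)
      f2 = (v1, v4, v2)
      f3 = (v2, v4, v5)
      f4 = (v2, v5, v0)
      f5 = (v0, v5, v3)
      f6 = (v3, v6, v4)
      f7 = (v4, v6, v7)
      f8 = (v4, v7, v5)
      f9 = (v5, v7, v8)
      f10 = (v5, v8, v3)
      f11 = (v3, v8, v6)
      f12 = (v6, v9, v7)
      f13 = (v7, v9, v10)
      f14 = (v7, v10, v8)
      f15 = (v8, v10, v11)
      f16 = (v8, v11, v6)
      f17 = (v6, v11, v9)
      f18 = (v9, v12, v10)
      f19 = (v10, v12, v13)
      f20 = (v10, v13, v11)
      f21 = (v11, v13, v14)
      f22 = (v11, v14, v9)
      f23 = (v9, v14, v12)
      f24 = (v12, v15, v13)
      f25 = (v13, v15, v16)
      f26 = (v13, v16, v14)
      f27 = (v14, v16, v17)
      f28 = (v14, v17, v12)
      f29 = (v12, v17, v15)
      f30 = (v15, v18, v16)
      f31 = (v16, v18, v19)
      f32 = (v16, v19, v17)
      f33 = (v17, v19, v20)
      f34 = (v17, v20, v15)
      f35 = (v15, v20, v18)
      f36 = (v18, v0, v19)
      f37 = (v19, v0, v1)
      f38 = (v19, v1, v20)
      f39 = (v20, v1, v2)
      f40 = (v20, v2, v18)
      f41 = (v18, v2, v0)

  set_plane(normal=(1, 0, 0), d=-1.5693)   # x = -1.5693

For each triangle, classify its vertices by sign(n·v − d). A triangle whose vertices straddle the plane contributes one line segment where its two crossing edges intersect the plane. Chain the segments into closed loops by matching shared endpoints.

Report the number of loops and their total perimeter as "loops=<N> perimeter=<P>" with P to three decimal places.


loops=1 perimeter=6.674

Straddling triangles (10 of 42):
  (v6,v9,v7) [+-+] → (-1.5693, 1.57188, 0)–(-1.5693, 1.23782, 0.167367)  len=0.3736
  (v7,v9,v10) [+-+] → (-1.5693, 1.23782, 0.167367)–(-1.5693, 0.755754, 0.40893)  len=0.5392
  (v6,v11,v9) [++-] → (-1.5693, 0.755754, -0.40893)–(-1.5693, 1.57188, 0)  len=0.9128
  (v9,v12,v10) [--+] → (-1.5693, 0.422303, 0.40893)–(-1.5693, 0.755754, 0.40893)  len=0.3335
  (v10,v12,v13) [+-+] → (-1.5693, 0.422303, 0.40893)–(-1.5693, -0.755754, 0.40893)  len=1.1781
  (v11,v14,v9) [++-] → (-1.5693, -0.422303, -0.40893)–(-1.5693, 0.755754, -0.40893)  len=1.1781
  (v9,v14,v12) [-+-] → (-1.5693, -0.422303, -0.40893)–(-1.5693, -0.755754, -0.40893)  len=0.3335
  (v12,v15,v13) [-++] → (-1.5693, -1.57188, 0)–(-1.5693, -0.755754, 0.40893)  len=0.9128
  (v14,v17,v12) [++-] → (-1.5693, -1.23782, -0.167367)–(-1.5693, -0.755754, -0.40893)  len=0.5392
  (v12,v17,v15) [-++] → (-1.5693, -1.23782, -0.167367)–(-1.5693, -1.57188, 0)  len=0.3736

Chained into 1 loop(s):
  loop 1: 10 segments, perimeter = 6.6744
Total perimeter = 6.674


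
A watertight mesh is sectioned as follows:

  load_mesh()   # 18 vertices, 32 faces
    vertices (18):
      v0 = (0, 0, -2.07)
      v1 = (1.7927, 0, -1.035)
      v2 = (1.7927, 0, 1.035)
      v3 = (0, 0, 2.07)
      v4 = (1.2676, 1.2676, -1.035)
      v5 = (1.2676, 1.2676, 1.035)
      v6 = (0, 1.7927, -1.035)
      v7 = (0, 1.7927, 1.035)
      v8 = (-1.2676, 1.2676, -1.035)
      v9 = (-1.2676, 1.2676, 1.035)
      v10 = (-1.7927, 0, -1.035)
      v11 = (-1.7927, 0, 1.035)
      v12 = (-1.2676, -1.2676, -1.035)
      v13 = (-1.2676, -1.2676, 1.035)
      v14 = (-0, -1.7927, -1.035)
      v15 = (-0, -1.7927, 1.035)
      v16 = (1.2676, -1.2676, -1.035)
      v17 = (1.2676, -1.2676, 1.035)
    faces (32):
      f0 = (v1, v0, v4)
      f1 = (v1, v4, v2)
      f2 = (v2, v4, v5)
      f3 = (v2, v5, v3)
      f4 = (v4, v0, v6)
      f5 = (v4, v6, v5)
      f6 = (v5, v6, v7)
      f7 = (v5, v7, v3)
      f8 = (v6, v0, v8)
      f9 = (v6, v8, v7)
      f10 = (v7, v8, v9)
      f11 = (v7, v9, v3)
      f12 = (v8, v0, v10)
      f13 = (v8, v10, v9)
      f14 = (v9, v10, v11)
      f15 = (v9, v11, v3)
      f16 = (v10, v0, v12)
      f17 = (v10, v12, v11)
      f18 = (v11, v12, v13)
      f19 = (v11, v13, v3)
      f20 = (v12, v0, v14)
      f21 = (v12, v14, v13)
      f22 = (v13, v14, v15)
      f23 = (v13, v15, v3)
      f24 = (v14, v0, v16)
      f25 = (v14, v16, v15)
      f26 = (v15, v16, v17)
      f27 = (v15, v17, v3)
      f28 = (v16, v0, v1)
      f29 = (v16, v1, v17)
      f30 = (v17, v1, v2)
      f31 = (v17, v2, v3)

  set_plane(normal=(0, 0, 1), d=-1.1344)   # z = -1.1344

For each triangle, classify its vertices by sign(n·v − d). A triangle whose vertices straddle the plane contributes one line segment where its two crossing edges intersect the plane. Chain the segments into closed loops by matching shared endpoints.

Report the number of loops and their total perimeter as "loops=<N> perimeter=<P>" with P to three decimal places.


loops=1 perimeter=9.922

Straddling triangles (8 of 32):
  (v1,v0,v4) [+-+] → (1.62053, 0, -1.1344)–(1.14586, 1.14586, -1.1344)  len=1.2403
  (v4,v0,v6) [+-+] → (1.14586, 1.14586, -1.1344)–(0, 1.62053, -1.1344)  len=1.2403
  (v6,v0,v8) [+-+] → (0, 1.62053, -1.1344)–(-1.14586, 1.14586, -1.1344)  len=1.2403
  (v8,v0,v10) [+-+] → (-1.14586, 1.14586, -1.1344)–(-1.62053, 0, -1.1344)  len=1.2403
  (v10,v0,v12) [+-+] → (-1.62053, 0, -1.1344)–(-1.14586, -1.14586, -1.1344)  len=1.2403
  (v12,v0,v14) [+-+] → (-1.14586, -1.14586, -1.1344)–(0, -1.62053, -1.1344)  len=1.2403
  (v14,v0,v16) [+-+] → (0, -1.62053, -1.1344)–(1.14586, -1.14586, -1.1344)  len=1.2403
  (v16,v0,v1) [+-+] → (1.14586, -1.14586, -1.1344)–(1.62053, 0, -1.1344)  len=1.2403

Chained into 1 loop(s):
  loop 1: 8 segments, perimeter = 9.9223
Total perimeter = 9.922


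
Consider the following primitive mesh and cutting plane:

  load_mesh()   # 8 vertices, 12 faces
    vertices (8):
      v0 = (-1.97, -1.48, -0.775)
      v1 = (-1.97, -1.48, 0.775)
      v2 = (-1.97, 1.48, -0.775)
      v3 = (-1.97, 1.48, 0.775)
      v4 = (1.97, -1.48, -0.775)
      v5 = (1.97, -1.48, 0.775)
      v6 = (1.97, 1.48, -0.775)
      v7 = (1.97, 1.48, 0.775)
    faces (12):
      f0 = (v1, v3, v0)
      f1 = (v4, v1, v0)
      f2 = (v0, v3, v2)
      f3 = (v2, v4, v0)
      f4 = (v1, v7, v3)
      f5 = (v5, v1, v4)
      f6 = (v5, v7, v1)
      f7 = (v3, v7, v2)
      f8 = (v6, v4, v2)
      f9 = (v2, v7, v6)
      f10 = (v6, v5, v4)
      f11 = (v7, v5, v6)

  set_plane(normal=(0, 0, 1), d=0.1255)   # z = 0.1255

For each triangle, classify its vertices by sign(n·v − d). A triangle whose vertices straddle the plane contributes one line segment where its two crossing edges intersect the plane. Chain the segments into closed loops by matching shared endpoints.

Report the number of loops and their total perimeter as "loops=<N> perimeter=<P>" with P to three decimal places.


loops=1 perimeter=13.800

Straddling triangles (8 of 12):
  (v1,v3,v0) [++-] → (-1.97, 0.239665, 0.1255)–(-1.97, -1.48, 0.1255)  len=1.7197
  (v4,v1,v0) [-+-] → (-0.319013, -1.48, 0.1255)–(-1.97, -1.48, 0.1255)  len=1.6510
  (v0,v3,v2) [-+-] → (-1.97, 0.239665, 0.1255)–(-1.97, 1.48, 0.1255)  len=1.2403
  (v5,v1,v4) [++-] → (-0.319013, -1.48, 0.1255)–(1.97, -1.48, 0.1255)  len=2.2890
  (v3,v7,v2) [++-] → (0.319013, 1.48, 0.1255)–(-1.97, 1.48, 0.1255)  len=2.2890
  (v2,v7,v6) [-+-] → (0.319013, 1.48, 0.1255)–(1.97, 1.48, 0.1255)  len=1.6510
  (v6,v5,v4) [-+-] → (1.97, -0.239665, 0.1255)–(1.97, -1.48, 0.1255)  len=1.2403
  (v7,v5,v6) [++-] → (1.97, -0.239665, 0.1255)–(1.97, 1.48, 0.1255)  len=1.7197

Chained into 1 loop(s):
  loop 1: 8 segments, perimeter = 13.8000
Total perimeter = 13.800


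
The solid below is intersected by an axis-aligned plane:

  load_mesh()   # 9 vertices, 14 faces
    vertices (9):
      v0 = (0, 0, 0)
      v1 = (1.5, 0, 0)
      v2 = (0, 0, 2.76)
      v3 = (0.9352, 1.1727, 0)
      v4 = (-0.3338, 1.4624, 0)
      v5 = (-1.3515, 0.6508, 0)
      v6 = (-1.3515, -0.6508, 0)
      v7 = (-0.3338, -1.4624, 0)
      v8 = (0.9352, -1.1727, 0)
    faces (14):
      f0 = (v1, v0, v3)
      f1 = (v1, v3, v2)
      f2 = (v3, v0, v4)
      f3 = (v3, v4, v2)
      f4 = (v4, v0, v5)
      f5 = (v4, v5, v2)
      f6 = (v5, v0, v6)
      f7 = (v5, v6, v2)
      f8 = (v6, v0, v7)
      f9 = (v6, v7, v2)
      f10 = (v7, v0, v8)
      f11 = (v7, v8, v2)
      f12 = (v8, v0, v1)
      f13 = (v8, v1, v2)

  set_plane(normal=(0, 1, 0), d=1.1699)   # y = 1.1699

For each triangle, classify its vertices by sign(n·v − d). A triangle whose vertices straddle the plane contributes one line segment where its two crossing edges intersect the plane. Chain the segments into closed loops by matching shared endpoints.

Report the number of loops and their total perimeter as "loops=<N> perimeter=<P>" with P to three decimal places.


loops=1 perimeter=3.665

Straddling triangles (6 of 14):
  (v1,v0,v3) [--+] → (0.932967, 1.1699, 0)–(0.936549, 1.1699, 0)  len=0.0036
  (v1,v3,v2) [-+-] → (0.936549, 1.1699, 0)–(0.932967, 1.1699, 0.00658992)  len=0.0075
  (v3,v0,v4) [+-+] → (0.932967, 1.1699, 0)–(-0.267035, 1.1699, 0)  len=1.2000
  (v3,v4,v2) [++-] → (-0.267035, 1.1699, 0.552038)–(0.932967, 1.1699, 0.00658992)  len=1.3181
  (v4,v0,v5) [+--] → (-0.267035, 1.1699, 0)–(-0.700578, 1.1699, 0)  len=0.4335
  (v4,v5,v2) [+--] → (-0.700578, 1.1699, 0)–(-0.267035, 1.1699, 0.552038)  len=0.7019

Chained into 1 loop(s):
  loop 1: 6 segments, perimeter = 3.6647
Total perimeter = 3.665


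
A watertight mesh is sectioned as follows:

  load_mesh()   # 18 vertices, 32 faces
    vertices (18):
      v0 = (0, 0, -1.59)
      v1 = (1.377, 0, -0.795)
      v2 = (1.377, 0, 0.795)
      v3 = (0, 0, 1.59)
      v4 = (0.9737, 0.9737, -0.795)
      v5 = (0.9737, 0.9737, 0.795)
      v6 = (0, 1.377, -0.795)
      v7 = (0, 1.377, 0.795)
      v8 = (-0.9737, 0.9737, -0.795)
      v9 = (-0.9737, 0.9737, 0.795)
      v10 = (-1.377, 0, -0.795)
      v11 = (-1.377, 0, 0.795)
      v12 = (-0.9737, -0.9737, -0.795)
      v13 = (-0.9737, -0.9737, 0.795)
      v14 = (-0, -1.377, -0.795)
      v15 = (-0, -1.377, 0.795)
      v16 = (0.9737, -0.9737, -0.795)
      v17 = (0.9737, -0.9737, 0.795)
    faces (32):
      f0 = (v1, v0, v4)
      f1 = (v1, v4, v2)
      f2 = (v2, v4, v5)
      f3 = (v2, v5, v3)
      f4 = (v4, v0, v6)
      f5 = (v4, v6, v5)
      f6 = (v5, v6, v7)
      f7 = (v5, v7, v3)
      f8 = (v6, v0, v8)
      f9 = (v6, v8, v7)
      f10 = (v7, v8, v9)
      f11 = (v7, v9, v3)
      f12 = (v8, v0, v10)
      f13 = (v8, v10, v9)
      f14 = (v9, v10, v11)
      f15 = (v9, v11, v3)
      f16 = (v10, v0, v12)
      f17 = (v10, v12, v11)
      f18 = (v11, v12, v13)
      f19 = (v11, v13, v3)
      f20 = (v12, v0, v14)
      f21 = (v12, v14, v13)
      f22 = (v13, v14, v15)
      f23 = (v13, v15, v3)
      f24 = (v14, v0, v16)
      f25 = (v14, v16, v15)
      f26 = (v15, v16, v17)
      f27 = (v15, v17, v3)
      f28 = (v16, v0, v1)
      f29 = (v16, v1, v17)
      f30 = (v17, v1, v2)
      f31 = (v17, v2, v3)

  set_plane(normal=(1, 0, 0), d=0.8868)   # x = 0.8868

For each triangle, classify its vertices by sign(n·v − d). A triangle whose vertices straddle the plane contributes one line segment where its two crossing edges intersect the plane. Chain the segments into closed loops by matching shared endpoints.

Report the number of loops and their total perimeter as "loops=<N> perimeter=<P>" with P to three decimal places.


Straddling triangles (12 of 32):
  (v1,v0,v4) [+-+] → (0.8868, 0, -1.07801)–(0.8868, 0.8868, -0.865952)  len=0.9118
  (v2,v5,v3) [++-] → (0.8868, 0.8868, 0.865952)–(0.8868, 0, 1.07801)  len=0.9118
  (v4,v0,v6) [+--] → (0.8868, 0.8868, -0.865952)–(0.8868, 1.00969, -0.795)  len=0.1419
  (v4,v6,v5) [+-+] → (0.8868, 1.00969, -0.795)–(0.8868, 1.00969, 0.653097)  len=1.4481
  (v5,v6,v7) [+--] → (0.8868, 1.00969, 0.653097)–(0.8868, 1.00969, 0.795)  len=0.1419
  (v5,v7,v3) [+--] → (0.8868, 1.00969, 0.795)–(0.8868, 0.8868, 0.865952)  len=0.1419
  (v14,v0,v16) [--+] → (0.8868, -0.8868, -0.865952)–(0.8868, -1.00969, -0.795)  len=0.1419
  (v14,v16,v15) [-+-] → (0.8868, -1.00969, -0.795)–(0.8868, -1.00969, -0.653097)  len=0.1419
  (v15,v16,v17) [-++] → (0.8868, -1.00969, -0.653097)–(0.8868, -1.00969, 0.795)  len=1.4481
  (v15,v17,v3) [-+-] → (0.8868, -1.00969, 0.795)–(0.8868, -0.8868, 0.865952)  len=0.1419
  (v16,v0,v1) [+-+] → (0.8868, -0.8868, -0.865952)–(0.8868, 0, -1.07801)  len=0.9118
  (v17,v2,v3) [++-] → (0.8868, 0, 1.07801)–(0.8868, -0.8868, 0.865952)  len=0.9118

Chained into 1 loop(s):
  loop 1: 12 segments, perimeter = 7.3948
Total perimeter = 7.395

loops=1 perimeter=7.395


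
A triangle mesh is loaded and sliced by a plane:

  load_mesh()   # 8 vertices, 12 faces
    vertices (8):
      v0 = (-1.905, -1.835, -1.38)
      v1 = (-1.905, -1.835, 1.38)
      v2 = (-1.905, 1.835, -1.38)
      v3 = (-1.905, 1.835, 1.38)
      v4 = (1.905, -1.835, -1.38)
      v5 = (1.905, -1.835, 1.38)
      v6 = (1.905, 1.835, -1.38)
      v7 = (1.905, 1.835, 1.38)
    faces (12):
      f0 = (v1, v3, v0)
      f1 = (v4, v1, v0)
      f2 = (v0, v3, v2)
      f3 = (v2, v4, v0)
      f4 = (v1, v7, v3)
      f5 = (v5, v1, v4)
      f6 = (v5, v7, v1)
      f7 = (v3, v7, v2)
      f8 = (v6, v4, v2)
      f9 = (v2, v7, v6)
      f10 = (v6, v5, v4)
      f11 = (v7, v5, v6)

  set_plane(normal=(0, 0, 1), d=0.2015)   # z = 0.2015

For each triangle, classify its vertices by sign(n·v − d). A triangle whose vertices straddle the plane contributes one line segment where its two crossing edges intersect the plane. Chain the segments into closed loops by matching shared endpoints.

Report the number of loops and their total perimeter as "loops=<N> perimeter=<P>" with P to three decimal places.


loops=1 perimeter=14.960

Straddling triangles (8 of 12):
  (v1,v3,v0) [++-] → (-1.905, 0.267937, 0.2015)–(-1.905, -1.835, 0.2015)  len=2.1029
  (v4,v1,v0) [-+-] → (-0.278158, -1.835, 0.2015)–(-1.905, -1.835, 0.2015)  len=1.6268
  (v0,v3,v2) [-+-] → (-1.905, 0.267937, 0.2015)–(-1.905, 1.835, 0.2015)  len=1.5671
  (v5,v1,v4) [++-] → (-0.278158, -1.835, 0.2015)–(1.905, -1.835, 0.2015)  len=2.1832
  (v3,v7,v2) [++-] → (0.278158, 1.835, 0.2015)–(-1.905, 1.835, 0.2015)  len=2.1832
  (v2,v7,v6) [-+-] → (0.278158, 1.835, 0.2015)–(1.905, 1.835, 0.2015)  len=1.6268
  (v6,v5,v4) [-+-] → (1.905, -0.267937, 0.2015)–(1.905, -1.835, 0.2015)  len=1.5671
  (v7,v5,v6) [++-] → (1.905, -0.267937, 0.2015)–(1.905, 1.835, 0.2015)  len=2.1029

Chained into 1 loop(s):
  loop 1: 8 segments, perimeter = 14.9600
Total perimeter = 14.960


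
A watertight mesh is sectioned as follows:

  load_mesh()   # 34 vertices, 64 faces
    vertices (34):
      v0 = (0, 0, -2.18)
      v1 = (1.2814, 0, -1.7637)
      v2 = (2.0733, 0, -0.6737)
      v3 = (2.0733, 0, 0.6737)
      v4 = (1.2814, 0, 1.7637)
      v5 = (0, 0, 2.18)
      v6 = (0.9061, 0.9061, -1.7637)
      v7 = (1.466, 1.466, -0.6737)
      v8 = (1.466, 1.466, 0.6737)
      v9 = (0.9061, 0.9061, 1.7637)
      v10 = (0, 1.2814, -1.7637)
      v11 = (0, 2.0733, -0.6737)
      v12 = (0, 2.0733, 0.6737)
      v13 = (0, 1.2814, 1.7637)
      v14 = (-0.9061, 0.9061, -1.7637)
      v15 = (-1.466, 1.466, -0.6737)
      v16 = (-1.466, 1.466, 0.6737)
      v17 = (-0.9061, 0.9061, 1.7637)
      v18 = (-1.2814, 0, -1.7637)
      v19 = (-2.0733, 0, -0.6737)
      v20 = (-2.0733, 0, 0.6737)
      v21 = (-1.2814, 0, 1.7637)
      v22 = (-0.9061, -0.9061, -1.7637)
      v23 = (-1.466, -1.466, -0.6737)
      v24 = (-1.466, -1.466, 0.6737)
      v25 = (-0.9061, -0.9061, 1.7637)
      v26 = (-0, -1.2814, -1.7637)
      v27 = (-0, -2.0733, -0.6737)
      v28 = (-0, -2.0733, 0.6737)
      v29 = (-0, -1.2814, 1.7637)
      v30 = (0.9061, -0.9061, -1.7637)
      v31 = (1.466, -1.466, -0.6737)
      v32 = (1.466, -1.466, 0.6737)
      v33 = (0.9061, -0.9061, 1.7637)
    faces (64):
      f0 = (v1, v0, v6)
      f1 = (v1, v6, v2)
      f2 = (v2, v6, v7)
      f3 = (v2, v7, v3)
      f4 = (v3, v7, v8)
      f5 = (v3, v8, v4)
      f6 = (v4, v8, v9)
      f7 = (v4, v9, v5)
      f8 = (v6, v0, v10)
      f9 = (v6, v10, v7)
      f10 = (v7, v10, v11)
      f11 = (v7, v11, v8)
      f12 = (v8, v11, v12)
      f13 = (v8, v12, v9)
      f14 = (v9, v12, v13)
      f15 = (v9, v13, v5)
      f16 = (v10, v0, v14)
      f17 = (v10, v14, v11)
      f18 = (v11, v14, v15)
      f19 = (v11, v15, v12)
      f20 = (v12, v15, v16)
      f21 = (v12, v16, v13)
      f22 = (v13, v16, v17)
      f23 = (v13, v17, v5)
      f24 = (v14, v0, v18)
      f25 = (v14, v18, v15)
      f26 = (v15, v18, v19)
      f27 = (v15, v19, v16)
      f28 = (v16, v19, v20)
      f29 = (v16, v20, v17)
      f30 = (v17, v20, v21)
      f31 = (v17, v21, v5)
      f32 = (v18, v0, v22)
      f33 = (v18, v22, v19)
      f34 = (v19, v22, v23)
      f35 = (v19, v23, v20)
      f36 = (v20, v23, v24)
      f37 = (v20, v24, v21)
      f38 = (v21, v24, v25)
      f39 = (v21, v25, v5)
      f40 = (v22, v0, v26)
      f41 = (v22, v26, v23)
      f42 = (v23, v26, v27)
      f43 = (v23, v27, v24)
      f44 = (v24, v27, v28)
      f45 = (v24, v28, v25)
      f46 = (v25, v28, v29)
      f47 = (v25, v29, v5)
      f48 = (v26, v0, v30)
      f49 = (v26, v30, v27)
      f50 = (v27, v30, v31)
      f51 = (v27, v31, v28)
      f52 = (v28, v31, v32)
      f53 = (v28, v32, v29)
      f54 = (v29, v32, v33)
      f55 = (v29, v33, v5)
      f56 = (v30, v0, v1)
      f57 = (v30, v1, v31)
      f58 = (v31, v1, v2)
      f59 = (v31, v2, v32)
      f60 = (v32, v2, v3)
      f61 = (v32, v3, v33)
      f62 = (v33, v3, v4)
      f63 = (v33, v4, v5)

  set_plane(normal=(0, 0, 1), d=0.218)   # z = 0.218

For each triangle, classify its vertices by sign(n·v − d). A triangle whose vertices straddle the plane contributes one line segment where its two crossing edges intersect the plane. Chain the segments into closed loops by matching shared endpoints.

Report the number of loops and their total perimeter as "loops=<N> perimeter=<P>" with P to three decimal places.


loops=1 perimeter=12.694

Straddling triangles (16 of 64):
  (v2,v7,v3) [--+] → (1.86791, 0.495811, 0.218)–(2.0733, 0, 0.218)  len=0.5367
  (v3,v7,v8) [+-+] → (1.86791, 0.495811, 0.218)–(1.466, 1.466, 0.218)  len=1.0501
  (v7,v11,v8) [--+] → (0.970189, 1.67139, 0.218)–(1.466, 1.466, 0.218)  len=0.5367
  (v8,v11,v12) [+-+] → (0.970189, 1.67139, 0.218)–(0, 2.0733, 0.218)  len=1.0501
  (v11,v15,v12) [--+] → (-0.495811, 1.86791, 0.218)–(0, 2.0733, 0.218)  len=0.5367
  (v12,v15,v16) [+-+] → (-0.495811, 1.86791, 0.218)–(-1.466, 1.466, 0.218)  len=1.0501
  (v15,v19,v16) [--+] → (-1.67139, 0.970189, 0.218)–(-1.466, 1.466, 0.218)  len=0.5367
  (v16,v19,v20) [+-+] → (-1.67139, 0.970189, 0.218)–(-2.0733, 0, 0.218)  len=1.0501
  (v19,v23,v20) [--+] → (-1.86791, -0.495811, 0.218)–(-2.0733, 0, 0.218)  len=0.5367
  (v20,v23,v24) [+-+] → (-1.86791, -0.495811, 0.218)–(-1.466, -1.466, 0.218)  len=1.0501
  (v23,v27,v24) [--+] → (-0.970189, -1.67139, 0.218)–(-1.466, -1.466, 0.218)  len=0.5367
  (v24,v27,v28) [+-+] → (-0.970189, -1.67139, 0.218)–(0, -2.0733, 0.218)  len=1.0501
  (v27,v31,v28) [--+] → (0.495811, -1.86791, 0.218)–(0, -2.0733, 0.218)  len=0.5367
  (v28,v31,v32) [+-+] → (0.495811, -1.86791, 0.218)–(1.466, -1.466, 0.218)  len=1.0501
  (v31,v2,v32) [--+] → (1.67139, -0.970189, 0.218)–(1.466, -1.466, 0.218)  len=0.5367
  (v32,v2,v3) [+-+] → (1.67139, -0.970189, 0.218)–(2.0733, 0, 0.218)  len=1.0501

Chained into 1 loop(s):
  loop 1: 16 segments, perimeter = 12.6945
Total perimeter = 12.694


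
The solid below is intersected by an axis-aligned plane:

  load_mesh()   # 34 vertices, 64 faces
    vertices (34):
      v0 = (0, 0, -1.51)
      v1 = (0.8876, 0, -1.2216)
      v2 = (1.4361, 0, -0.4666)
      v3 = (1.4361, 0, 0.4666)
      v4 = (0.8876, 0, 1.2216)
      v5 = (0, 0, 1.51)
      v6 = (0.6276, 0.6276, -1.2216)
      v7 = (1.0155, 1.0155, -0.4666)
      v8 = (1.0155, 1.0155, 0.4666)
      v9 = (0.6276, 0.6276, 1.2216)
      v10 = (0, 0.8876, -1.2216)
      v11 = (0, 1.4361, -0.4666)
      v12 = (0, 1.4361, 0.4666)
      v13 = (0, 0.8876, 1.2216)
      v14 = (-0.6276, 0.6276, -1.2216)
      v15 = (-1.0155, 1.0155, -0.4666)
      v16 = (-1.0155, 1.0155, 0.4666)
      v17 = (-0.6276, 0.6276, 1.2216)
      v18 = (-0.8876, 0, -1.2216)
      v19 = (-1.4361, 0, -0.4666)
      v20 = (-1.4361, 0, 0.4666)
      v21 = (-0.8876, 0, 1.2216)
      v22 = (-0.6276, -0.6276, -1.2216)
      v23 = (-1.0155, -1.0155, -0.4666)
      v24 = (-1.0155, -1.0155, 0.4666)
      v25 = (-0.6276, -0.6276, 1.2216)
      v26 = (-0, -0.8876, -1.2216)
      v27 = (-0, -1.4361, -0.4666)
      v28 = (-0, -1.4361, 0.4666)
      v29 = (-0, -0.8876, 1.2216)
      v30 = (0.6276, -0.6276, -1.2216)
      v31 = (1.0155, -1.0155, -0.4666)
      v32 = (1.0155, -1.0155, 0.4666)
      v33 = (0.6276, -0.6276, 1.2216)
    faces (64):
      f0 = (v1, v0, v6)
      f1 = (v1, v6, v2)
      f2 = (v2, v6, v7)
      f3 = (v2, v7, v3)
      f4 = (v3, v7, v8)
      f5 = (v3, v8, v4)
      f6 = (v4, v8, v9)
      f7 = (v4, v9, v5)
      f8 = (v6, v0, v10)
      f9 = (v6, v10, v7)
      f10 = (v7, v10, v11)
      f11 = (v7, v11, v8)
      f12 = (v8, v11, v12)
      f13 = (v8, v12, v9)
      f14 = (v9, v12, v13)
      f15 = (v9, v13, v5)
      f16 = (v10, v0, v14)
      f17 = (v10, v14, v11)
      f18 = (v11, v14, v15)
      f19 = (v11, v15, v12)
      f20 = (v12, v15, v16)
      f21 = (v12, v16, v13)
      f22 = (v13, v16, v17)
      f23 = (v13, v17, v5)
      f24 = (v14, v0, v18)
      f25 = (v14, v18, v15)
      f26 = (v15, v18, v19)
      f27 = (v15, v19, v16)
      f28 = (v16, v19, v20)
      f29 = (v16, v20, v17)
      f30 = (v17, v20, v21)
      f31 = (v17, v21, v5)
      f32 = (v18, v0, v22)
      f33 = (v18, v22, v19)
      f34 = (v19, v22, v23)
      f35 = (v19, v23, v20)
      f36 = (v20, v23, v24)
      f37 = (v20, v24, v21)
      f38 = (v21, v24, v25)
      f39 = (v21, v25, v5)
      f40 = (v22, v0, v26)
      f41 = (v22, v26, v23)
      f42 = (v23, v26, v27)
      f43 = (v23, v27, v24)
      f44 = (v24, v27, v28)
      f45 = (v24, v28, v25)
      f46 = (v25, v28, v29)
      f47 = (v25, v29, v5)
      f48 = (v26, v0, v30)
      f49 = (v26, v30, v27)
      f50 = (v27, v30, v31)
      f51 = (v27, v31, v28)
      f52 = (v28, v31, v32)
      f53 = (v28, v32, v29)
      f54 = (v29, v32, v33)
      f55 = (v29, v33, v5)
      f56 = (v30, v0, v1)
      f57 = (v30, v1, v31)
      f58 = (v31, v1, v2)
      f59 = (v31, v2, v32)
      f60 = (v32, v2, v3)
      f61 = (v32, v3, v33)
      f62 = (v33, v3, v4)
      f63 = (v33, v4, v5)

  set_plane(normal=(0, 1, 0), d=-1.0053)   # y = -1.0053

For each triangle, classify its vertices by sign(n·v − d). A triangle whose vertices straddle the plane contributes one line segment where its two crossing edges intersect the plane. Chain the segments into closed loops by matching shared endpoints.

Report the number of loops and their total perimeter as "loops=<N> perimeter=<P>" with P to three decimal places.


loops=1 perimeter=6.593

Straddling triangles (18 of 64):
  (v19,v22,v23) [++-] → (-1.0053, -1.0053, -0.486453)–(-1.01972, -1.0053, -0.4666)  len=0.0245
  (v19,v23,v20) [+-+] → (-1.01972, -1.0053, -0.4666)–(-1.01972, -1.0053, -0.457227)  len=0.0094
  (v20,v23,v24) [+--] → (-1.01972, -1.0053, -0.457227)–(-1.01972, -1.0053, 0.4666)  len=0.9238
  (v20,v24,v21) [+-+] → (-1.01972, -1.0053, 0.4666)–(-1.01422, -1.0053, 0.474183)  len=0.0094
  (v21,v24,v25) [+-+] → (-1.01422, -1.0053, 0.474183)–(-1.0053, -1.0053, 0.486453)  len=0.0152
  (v22,v26,v23) [++-] → (-0.934514, -1.0053, -0.526811)–(-1.0053, -1.0053, -0.486453)  len=0.0815
  (v23,v26,v27) [-+-] → (-0.934514, -1.0053, -0.526811)–(0, -1.0053, -1.05959)  len=1.0757
  (v24,v28,v25) [--+] → (-0.334409, -1.0053, 0.868893)–(-1.0053, -1.0053, 0.486453)  len=0.7722
  (v25,v28,v29) [+-+] → (-0.334409, -1.0053, 0.868893)–(0, -1.0053, 1.05959)  len=0.3850
  (v26,v30,v27) [++-] → (0.334409, -1.0053, -0.868893)–(0, -1.0053, -1.05959)  len=0.3850
  (v27,v30,v31) [-+-] → (0.334409, -1.0053, -0.868893)–(1.0053, -1.0053, -0.486453)  len=0.7722
  (v28,v32,v29) [--+] → (0.934514, -1.0053, 0.526811)–(0, -1.0053, 1.05959)  len=1.0757
  (v29,v32,v33) [+-+] → (0.934514, -1.0053, 0.526811)–(1.0053, -1.0053, 0.486453)  len=0.0815
  (v30,v1,v31) [++-] → (1.01422, -1.0053, -0.474183)–(1.0053, -1.0053, -0.486453)  len=0.0152
  (v31,v1,v2) [-++] → (1.01422, -1.0053, -0.474183)–(1.01972, -1.0053, -0.4666)  len=0.0094
  (v31,v2,v32) [-+-] → (1.01972, -1.0053, -0.4666)–(1.01972, -1.0053, 0.457227)  len=0.9238
  (v32,v2,v3) [-++] → (1.01972, -1.0053, 0.457227)–(1.01972, -1.0053, 0.4666)  len=0.0094
  (v32,v3,v33) [-++] → (1.01972, -1.0053, 0.4666)–(1.0053, -1.0053, 0.486453)  len=0.0245

Chained into 1 loop(s):
  loop 1: 18 segments, perimeter = 6.5934
Total perimeter = 6.593


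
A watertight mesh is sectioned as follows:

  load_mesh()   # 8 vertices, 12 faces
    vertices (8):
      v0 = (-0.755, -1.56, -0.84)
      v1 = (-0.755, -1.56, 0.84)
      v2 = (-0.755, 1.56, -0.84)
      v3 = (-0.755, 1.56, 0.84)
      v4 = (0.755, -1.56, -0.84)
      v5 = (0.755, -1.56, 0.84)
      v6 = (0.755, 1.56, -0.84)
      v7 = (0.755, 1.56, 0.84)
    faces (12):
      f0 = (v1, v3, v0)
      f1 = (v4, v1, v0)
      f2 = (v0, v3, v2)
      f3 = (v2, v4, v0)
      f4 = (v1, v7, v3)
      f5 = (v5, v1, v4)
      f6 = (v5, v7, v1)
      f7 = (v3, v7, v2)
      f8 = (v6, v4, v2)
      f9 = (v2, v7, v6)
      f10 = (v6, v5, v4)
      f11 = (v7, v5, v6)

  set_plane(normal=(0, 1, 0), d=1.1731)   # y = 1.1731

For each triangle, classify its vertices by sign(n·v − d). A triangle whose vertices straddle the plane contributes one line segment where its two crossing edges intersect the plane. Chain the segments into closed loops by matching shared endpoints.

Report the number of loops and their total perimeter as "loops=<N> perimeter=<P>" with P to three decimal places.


Straddling triangles (8 of 12):
  (v1,v3,v0) [-+-] → (-0.755, 1.1731, 0.84)–(-0.755, 1.1731, 0.631669)  len=0.2083
  (v0,v3,v2) [-++] → (-0.755, 1.1731, 0.631669)–(-0.755, 1.1731, -0.84)  len=1.4717
  (v2,v4,v0) [+--] → (-0.56775, 1.1731, -0.84)–(-0.755, 1.1731, -0.84)  len=0.1872
  (v1,v7,v3) [-++] → (0.56775, 1.1731, 0.84)–(-0.755, 1.1731, 0.84)  len=1.3228
  (v5,v7,v1) [-+-] → (0.755, 1.1731, 0.84)–(0.56775, 1.1731, 0.84)  len=0.1872
  (v6,v4,v2) [+-+] → (0.755, 1.1731, -0.84)–(-0.56775, 1.1731, -0.84)  len=1.3228
  (v6,v5,v4) [+--] → (0.755, 1.1731, -0.631669)–(0.755, 1.1731, -0.84)  len=0.2083
  (v7,v5,v6) [+-+] → (0.755, 1.1731, 0.84)–(0.755, 1.1731, -0.631669)  len=1.4717

Chained into 1 loop(s):
  loop 1: 8 segments, perimeter = 6.3800
Total perimeter = 6.380

loops=1 perimeter=6.380


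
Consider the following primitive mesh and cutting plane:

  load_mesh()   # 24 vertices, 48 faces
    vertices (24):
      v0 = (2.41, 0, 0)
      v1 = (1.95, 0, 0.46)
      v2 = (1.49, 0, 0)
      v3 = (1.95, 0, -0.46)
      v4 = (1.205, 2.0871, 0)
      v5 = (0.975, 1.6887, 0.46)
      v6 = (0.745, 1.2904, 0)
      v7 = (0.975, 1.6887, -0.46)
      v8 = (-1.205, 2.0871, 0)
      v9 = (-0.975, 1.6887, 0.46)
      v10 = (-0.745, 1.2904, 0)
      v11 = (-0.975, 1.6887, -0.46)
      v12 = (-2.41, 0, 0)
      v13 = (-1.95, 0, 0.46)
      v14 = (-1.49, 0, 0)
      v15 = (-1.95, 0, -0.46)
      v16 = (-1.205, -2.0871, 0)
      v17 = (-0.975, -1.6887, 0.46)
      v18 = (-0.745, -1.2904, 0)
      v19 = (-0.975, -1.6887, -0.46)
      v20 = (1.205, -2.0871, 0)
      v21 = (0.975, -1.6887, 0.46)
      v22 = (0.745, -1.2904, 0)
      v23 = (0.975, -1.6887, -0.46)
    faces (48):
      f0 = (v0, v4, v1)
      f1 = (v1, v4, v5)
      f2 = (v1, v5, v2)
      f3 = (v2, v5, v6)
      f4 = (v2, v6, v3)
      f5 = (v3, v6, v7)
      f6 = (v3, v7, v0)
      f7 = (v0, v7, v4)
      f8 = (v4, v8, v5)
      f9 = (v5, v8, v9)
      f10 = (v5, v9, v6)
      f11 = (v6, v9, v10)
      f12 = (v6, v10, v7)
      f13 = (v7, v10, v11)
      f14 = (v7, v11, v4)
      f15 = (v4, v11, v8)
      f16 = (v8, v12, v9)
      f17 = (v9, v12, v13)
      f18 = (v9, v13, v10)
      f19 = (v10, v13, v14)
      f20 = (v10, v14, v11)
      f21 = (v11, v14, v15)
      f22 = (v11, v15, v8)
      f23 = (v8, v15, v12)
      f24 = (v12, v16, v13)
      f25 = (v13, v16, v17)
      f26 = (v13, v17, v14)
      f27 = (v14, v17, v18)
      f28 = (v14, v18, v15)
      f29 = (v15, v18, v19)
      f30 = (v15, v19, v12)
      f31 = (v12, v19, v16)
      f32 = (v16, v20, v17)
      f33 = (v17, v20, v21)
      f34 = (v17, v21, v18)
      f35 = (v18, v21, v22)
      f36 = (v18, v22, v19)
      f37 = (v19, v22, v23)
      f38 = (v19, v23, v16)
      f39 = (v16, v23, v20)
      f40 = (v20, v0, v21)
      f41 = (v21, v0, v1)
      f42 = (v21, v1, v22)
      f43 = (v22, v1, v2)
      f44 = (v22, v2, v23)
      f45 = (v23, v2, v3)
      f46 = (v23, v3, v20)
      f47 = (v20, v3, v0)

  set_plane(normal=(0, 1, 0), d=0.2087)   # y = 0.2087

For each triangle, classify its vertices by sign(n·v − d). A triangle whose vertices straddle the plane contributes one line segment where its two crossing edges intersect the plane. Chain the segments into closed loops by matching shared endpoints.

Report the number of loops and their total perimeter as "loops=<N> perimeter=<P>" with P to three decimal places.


Straddling triangles (16 of 48):
  (v0,v4,v1) [-+-] → (2.28951, 0.2087, 0)–(1.8755, 0.2087, 0.414002)  len=0.5855
  (v1,v4,v5) [-++] → (1.8755, 0.2087, 0.414002)–(1.8295, 0.2087, 0.46)  len=0.0651
  (v1,v5,v2) [-+-] → (1.8295, 0.2087, 0.46)–(1.42635, 0.2087, 0.0568496)  len=0.5701
  (v2,v5,v6) [-++] → (1.42635, 0.2087, 0.0568496)–(1.36951, 0.2087, 0)  len=0.0804
  (v2,v6,v3) [-+-] → (1.36951, 0.2087, 0)–(1.75511, 0.2087, -0.385603)  len=0.5453
  (v3,v6,v7) [-++] → (1.75511, 0.2087, -0.385603)–(1.8295, 0.2087, -0.46)  len=0.1052
  (v3,v7,v0) [-+-] → (1.8295, 0.2087, -0.46)–(2.23265, 0.2087, -0.0568496)  len=0.5701
  (v0,v7,v4) [-++] → (2.23265, 0.2087, -0.0568496)–(2.28951, 0.2087, 0)  len=0.0804
  (v8,v12,v9) [+-+] → (-2.28951, 0.2087, 0)–(-2.23265, 0.2087, 0.0568496)  len=0.0804
  (v9,v12,v13) [+--] → (-2.23265, 0.2087, 0.0568496)–(-1.8295, 0.2087, 0.46)  len=0.5701
  (v9,v13,v10) [+-+] → (-1.8295, 0.2087, 0.46)–(-1.75511, 0.2087, 0.385603)  len=0.1052
  (v10,v13,v14) [+--] → (-1.75511, 0.2087, 0.385603)–(-1.36951, 0.2087, 0)  len=0.5453
  (v10,v14,v11) [+-+] → (-1.36951, 0.2087, 0)–(-1.42635, 0.2087, -0.0568496)  len=0.0804
  (v11,v14,v15) [+--] → (-1.42635, 0.2087, -0.0568496)–(-1.8295, 0.2087, -0.46)  len=0.5701
  (v11,v15,v8) [+-+] → (-1.8295, 0.2087, -0.46)–(-1.8755, 0.2087, -0.414002)  len=0.0651
  (v8,v15,v12) [+--] → (-1.8755, 0.2087, -0.414002)–(-2.28951, 0.2087, 0)  len=0.5855

Chained into 2 loop(s):
  loop 1: 8 segments, perimeter = 2.6021
  loop 2: 8 segments, perimeter = 2.6021
Total perimeter = 5.204

loops=2 perimeter=5.204


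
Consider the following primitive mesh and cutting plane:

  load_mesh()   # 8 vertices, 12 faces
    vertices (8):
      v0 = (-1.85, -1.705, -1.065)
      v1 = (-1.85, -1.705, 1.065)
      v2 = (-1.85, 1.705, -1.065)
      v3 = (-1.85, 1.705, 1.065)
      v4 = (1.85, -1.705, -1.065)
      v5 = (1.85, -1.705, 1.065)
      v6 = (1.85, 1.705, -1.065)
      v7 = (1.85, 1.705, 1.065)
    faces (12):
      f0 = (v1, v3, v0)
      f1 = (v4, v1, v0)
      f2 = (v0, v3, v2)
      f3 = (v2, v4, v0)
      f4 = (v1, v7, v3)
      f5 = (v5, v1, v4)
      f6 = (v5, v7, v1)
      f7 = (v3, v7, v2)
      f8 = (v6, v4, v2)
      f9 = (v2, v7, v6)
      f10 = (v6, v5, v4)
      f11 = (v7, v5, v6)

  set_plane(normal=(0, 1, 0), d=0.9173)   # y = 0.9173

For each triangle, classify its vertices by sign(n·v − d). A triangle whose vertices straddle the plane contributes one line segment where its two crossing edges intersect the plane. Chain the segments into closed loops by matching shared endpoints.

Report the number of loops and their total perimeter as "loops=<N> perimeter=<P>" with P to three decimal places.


loops=1 perimeter=11.660

Straddling triangles (8 of 12):
  (v1,v3,v0) [-+-] → (-1.85, 0.9173, 1.065)–(-1.85, 0.9173, 0.572976)  len=0.4920
  (v0,v3,v2) [-++] → (-1.85, 0.9173, 0.572976)–(-1.85, 0.9173, -1.065)  len=1.6380
  (v2,v4,v0) [+--] → (-0.995311, 0.9173, -1.065)–(-1.85, 0.9173, -1.065)  len=0.8547
  (v1,v7,v3) [-++] → (0.995311, 0.9173, 1.065)–(-1.85, 0.9173, 1.065)  len=2.8453
  (v5,v7,v1) [-+-] → (1.85, 0.9173, 1.065)–(0.995311, 0.9173, 1.065)  len=0.8547
  (v6,v4,v2) [+-+] → (1.85, 0.9173, -1.065)–(-0.995311, 0.9173, -1.065)  len=2.8453
  (v6,v5,v4) [+--] → (1.85, 0.9173, -0.572976)–(1.85, 0.9173, -1.065)  len=0.4920
  (v7,v5,v6) [+-+] → (1.85, 0.9173, 1.065)–(1.85, 0.9173, -0.572976)  len=1.6380

Chained into 1 loop(s):
  loop 1: 8 segments, perimeter = 11.6600
Total perimeter = 11.660


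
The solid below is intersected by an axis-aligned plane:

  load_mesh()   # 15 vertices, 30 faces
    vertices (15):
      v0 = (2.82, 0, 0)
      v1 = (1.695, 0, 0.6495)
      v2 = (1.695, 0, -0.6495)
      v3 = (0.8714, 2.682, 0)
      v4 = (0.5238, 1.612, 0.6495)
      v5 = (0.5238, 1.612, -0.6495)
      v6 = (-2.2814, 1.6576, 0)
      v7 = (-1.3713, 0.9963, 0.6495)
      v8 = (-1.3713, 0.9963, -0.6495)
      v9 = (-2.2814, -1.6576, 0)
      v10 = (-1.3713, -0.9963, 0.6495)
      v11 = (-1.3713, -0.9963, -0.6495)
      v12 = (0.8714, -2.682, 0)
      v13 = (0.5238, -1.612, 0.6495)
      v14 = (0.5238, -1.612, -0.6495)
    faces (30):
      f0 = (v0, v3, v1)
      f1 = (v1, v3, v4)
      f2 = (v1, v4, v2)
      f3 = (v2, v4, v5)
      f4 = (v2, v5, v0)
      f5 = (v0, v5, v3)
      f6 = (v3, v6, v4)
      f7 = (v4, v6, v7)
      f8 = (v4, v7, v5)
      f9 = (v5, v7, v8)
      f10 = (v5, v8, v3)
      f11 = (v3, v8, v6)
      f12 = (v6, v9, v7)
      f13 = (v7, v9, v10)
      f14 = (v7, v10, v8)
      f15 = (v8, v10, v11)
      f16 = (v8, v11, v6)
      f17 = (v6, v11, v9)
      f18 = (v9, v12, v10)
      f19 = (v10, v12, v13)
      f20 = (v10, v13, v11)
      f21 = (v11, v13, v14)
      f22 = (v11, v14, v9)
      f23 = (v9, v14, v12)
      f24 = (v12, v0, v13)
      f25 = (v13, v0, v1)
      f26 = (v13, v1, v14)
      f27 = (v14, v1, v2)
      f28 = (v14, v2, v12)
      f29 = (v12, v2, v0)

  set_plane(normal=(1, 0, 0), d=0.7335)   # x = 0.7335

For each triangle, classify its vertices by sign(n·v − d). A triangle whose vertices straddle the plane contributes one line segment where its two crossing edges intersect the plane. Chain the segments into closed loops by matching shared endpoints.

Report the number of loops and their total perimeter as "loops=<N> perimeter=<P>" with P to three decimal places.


loops=2 perimeter=8.485

Straddling triangles (16 of 30):
  (v1,v3,v4) [++-] → (0.7335, 2.25751, 0.25767)–(0.7335, 1.32338, 0.6495)  len=1.0130
  (v1,v4,v2) [+-+] → (0.7335, 1.32338, 0.6495)–(0.7335, 1.32338, 0.416918)  len=0.2326
  (v2,v4,v5) [+--] → (0.7335, 1.32338, 0.416918)–(0.7335, 1.32338, -0.6495)  len=1.0664
  (v2,v5,v0) [+-+] → (0.7335, 1.32338, -0.6495)–(0.7335, 1.46478, -0.590185)  len=0.1533
  (v0,v5,v3) [+-+] → (0.7335, 1.46478, -0.590185)–(0.7335, 2.25751, -0.25767)  len=0.8596
  (v3,v6,v4) [+--] → (0.7335, 2.63719, 0)–(0.7335, 2.25751, 0.25767)  len=0.4589
  (v5,v8,v3) [--+] → (0.7335, 2.57835, -0.0399367)–(0.7335, 2.25751, -0.25767)  len=0.3877
  (v3,v8,v6) [+--] → (0.7335, 2.57835, -0.0399367)–(0.7335, 2.63719, 0)  len=0.0711
  (v9,v12,v10) [-+-] → (0.7335, -2.63719, 0)–(0.7335, -2.57835, 0.0399367)  len=0.0711
  (v10,v12,v13) [-+-] → (0.7335, -2.57835, 0.0399367)–(0.7335, -2.25751, 0.25767)  len=0.3877
  (v9,v14,v12) [--+] → (0.7335, -2.25751, -0.25767)–(0.7335, -2.63719, 0)  len=0.4589
  (v12,v0,v13) [++-] → (0.7335, -1.46478, 0.590185)–(0.7335, -2.25751, 0.25767)  len=0.8596
  (v13,v0,v1) [-++] → (0.7335, -1.46478, 0.590185)–(0.7335, -1.32338, 0.6495)  len=0.1533
  (v13,v1,v14) [-+-] → (0.7335, -1.32338, 0.6495)–(0.7335, -1.32338, -0.416918)  len=1.0664
  (v14,v1,v2) [-++] → (0.7335, -1.32338, -0.416918)–(0.7335, -1.32338, -0.6495)  len=0.2326
  (v14,v2,v12) [-++] → (0.7335, -1.32338, -0.6495)–(0.7335, -2.25751, -0.25767)  len=1.0130

Chained into 2 loop(s):
  loop 1: 8 segments, perimeter = 4.2427
  loop 2: 8 segments, perimeter = 4.2427
Total perimeter = 8.485
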